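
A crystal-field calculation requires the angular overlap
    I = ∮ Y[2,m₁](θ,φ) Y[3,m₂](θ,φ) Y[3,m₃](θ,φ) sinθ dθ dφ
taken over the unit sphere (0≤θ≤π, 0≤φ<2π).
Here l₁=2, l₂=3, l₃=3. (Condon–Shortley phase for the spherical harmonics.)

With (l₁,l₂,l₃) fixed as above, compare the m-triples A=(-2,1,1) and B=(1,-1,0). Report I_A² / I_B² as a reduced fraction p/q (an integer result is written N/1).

Same 2,3,3: normalisation and zero-m 3j drop out of the ratio.
A: Δ: 2! 2! 4! / 9! → 1/3780; sum: t=2:+1/16 = 1/16; 3j²(2 3 3; -2 1 1) = Δ·Π!·Σ² = 2/35  (sign +1)
B: Δ: 2! 2! 4! / 9! → 1/3780; sum: t=0:+1/8 t=1:−1/12 = 1/24; 3j²(2 3 3; 1 -1 0) = Δ·Π!·Σ² = 1/210  (sign -1)
I_A²/I_B² = (2/35)/(1/210) = 12/1

12/1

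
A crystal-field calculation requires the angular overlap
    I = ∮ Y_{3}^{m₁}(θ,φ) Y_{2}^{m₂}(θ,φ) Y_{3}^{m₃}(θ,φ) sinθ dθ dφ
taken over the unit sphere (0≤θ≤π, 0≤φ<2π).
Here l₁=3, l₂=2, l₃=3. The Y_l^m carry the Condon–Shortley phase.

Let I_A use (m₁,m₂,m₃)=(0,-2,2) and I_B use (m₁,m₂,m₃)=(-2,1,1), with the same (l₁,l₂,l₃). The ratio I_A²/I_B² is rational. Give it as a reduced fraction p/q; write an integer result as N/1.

4/3

Same 3,2,3: normalisation and zero-m 3j drop out of the ratio.
A: Δ: 2! 4! 2! / 9! → 1/3780; sum: t=0:+1/24 = 1/24; 3j²(3 2 3; 0 -2 2) = Δ·Π!·Σ² = 1/21  (sign -1)
B: Δ: 2! 4! 2! / 9! → 1/3780; sum: t=1:−1/48 t=2:+1/12 = 1/16; 3j²(3 2 3; -2 1 1) = Δ·Π!·Σ² = 1/28  (sign +1)
I_A²/I_B² = (1/21)/(1/28) = 4/3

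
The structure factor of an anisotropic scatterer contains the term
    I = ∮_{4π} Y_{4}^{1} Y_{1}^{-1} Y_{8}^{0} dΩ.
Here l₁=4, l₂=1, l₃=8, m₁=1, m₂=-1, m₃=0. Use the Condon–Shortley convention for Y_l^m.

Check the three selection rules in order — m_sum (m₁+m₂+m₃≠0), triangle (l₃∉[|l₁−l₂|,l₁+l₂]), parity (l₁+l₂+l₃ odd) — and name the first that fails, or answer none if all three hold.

triangle

azimuthal sum: 1 − 1 + 0 = 0  ✓
3 ≤ 8 ≤ 5 (triangle on l)  ✗
L = 4 + 1 + 8 = 13 (odd)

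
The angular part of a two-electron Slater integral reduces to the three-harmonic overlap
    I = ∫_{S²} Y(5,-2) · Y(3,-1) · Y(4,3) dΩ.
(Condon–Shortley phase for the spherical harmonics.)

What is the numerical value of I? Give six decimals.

-0.171363

Rules hold: Σm=0, L=12 even, 2≤4≤8.
N = 11·7·9 = 693
Δ = 4!·6!·2!/13! = 1/180180
Racah Σ t=1..3: t=1:−1/576 t=2:+1/144 t=3:−1/576 = 1/288
⇒ 3j(5 3 4; 0 0 0)² = 20/1001, sgn +1
Racah Σ t=1..2: t=1:−1/4320 t=2:+1/960 = 7/8640
⇒ 3j(5 3 4; -2 -1 3)² = 343/12870, sgn -1
4πI² = N·(3j₀)²·(3jₘ)² = 686/1859
I = -1·√(0.369016/4π) = -0.17136315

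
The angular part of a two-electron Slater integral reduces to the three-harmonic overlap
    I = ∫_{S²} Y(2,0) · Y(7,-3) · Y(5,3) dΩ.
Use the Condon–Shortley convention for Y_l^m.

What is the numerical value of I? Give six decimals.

-0.186208

Checks pass: Σm=0; 14 even; l₃=5∈[5,9].
(2·2+1)(2·7+1)(2·5+1) = 825
Δ: 4! 0! 10! / 15! → 1/15015
sum: t=2:+1/57600 = 1/57600
3j²(2 7 5; 0 0 0) = Δ·Π!·Σ² = 21/715  (sign -1)
sum: t=2:+1/322560 = 1/322560
3j²(2 7 5; 0 -3 3) = Δ·Π!·Σ² = 18/1001  (sign +1)
combine: 4πI² = 825·21/715·18/1001 = 810/1859
take √, sign -1: I = -0.18620781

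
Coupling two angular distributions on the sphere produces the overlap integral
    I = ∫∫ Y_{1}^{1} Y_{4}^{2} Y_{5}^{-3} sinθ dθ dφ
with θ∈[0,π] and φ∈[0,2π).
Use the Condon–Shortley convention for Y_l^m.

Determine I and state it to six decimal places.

m-sum 0 ✓  L=10 even ✓  3≤5≤5 ✓
Π(2lᵢ+1) = 3×9×11 = 297
triangle coeff Δ(1,4,5) = 1/495
Σ_t [0,0]: t=0:+1/576 = 1/576
(3j)²=5/99 [(1 4 5; 0 0 0)], sign=-1
Σ_t [0,0]: t=0:+1/2880 = 1/2880
(3j)²=28/495 [(1 4 5; 1 2 -3)], sign=+1
⇒ 4πI² = 28/33
I = (-1)√(28/33/(4π)) = -0.25984664

-0.259847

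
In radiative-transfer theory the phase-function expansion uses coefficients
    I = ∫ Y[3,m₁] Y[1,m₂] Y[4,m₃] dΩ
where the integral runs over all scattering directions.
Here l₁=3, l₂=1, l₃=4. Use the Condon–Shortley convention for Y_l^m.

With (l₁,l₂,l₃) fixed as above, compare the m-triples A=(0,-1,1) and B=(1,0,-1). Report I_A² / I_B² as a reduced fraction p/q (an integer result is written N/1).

2/3

Shared (l₁,l₂,l₃)=(3,1,4): N and (l;000)² cancel in I_A²/I_B².
A: Δ = 0!·6!·2!/9! = 1/252; Racah Σ t=0..0: t=0:+1/72 = 1/72; ⇒ 3j(3 1 4; 0 -1 1)² = 5/126, sgn -1
B: Δ = 0!·6!·2!/9! = 1/252; Racah Σ t=0..0: t=0:+1/48 = 1/48; ⇒ 3j(3 1 4; 1 0 -1)² = 5/84, sgn -1
I_A²/I_B² = (5/126)/(5/84) = 2/3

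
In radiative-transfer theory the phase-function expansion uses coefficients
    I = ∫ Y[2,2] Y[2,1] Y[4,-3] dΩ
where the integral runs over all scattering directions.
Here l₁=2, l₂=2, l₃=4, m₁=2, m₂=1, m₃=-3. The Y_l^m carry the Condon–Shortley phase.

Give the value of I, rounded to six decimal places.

Rules hold: Σm=0, L=8 even, 0≤4≤4.
N = 5·5·9 = 225
Δ = 0!·4!·4!/9! = 1/630
Racah Σ t=0..0: t=0:+1/16 = 1/16
⇒ 3j(2 2 4; 0 0 0)² = 2/35, sgn +1
Racah Σ t=0..0: t=0:+1/144 = 1/144
⇒ 3j(2 2 4; 2 1 -3)² = 1/18, sgn -1
4πI² = N·(3j₀)²·(3jₘ)² = 5/7
I = -1·√(0.714286/4π) = -0.23841361

-0.238414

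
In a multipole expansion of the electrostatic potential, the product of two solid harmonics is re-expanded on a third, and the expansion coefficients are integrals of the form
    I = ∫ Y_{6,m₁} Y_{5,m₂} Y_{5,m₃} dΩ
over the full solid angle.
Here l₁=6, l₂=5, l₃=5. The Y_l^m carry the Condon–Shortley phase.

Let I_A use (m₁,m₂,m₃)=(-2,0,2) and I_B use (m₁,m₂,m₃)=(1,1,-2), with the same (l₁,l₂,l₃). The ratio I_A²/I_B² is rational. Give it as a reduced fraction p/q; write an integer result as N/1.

25/192

Shared (l₁,l₂,l₃)=(6,5,5): N and (l;000)² cancel in I_A²/I_B².
A: Δ = 6!·6!·4!/17! = 1/28588560; Racah Σ t=2..5: t=2:+1/207360 t=3:−1/17280 t=4:+1/13824 t=5:−1/103680 = 1/103680; ⇒ 3j(6 5 5; -2 0 2)² = 10/7293, sgn -1
B: Δ = 6!·6!·4!/17! = 1/28588560; Racah Σ t=2..5: t=2:+1/41472 t=3:−1/10368 t=4:+1/23040 t=5:−1/518400 = -1/32400; ⇒ 3j(6 5 5; 1 1 -2)² = 128/12155, sgn +1
I_A²/I_B² = (10/7293)/(128/12155) = 25/192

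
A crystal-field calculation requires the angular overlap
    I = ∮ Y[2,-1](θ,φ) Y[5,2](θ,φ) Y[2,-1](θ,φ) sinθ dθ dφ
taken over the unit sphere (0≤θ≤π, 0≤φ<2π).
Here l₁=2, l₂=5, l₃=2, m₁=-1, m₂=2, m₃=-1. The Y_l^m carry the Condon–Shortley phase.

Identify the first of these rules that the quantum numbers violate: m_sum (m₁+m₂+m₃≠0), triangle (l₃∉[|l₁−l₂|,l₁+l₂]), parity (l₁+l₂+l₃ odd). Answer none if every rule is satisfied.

m₁+m₂+m₃ = -1 + 2 − 1 = 0  ✓
triangle: |2−5|=3 ≤ l₃=2 ≤ 2+5=7  ✗
parity: l₁+l₂+l₃ = 9 is odd

triangle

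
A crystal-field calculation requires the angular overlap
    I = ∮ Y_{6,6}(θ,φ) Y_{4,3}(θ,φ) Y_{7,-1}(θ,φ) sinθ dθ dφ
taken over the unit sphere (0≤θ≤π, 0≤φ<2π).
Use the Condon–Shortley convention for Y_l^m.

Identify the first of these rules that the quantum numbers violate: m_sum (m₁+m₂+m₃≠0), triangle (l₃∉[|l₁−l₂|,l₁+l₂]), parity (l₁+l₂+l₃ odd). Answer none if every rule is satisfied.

Σmᵢ = 8  ✗
l₃∈[|l₁−l₂|,l₁+l₂]=[2,10], have l₃=7
Σlᵢ = 17 ⇒ odd

m_sum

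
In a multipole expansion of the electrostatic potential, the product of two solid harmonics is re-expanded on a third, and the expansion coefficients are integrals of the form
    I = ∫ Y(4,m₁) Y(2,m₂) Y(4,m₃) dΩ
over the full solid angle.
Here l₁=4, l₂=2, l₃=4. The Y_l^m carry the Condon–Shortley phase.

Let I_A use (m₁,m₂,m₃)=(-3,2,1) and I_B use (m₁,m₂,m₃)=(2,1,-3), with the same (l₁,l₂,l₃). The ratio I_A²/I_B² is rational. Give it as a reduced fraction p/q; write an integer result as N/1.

18/25

Shared (l₁,l₂,l₃)=(4,2,4): N and (l;000)² cancel in I_A²/I_B².
A: Δ = 2!·6!·2!/11! = 1/13860; Racah Σ t=2..2: t=2:+1/480 = 1/480; ⇒ 3j(4 2 4; -3 2 1)² = 3/110, sgn -1
B: Δ = 2!·6!·2!/11! = 1/13860; Racah Σ t=1..2: t=1:−1/240 t=2:+1/1440 = -1/288; ⇒ 3j(4 2 4; 2 1 -3)² = 5/132, sgn +1
I_A²/I_B² = (3/110)/(5/132) = 18/25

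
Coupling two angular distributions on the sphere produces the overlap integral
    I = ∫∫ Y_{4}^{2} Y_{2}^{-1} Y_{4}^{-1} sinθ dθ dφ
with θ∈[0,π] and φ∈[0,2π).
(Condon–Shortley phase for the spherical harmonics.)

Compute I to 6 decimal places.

0.127700

Rules hold: Σm=0, L=10 even, 2≤4≤6.
N = 9·5·9 = 405
Δ = 2!·6!·2!/11! = 1/13860
Racah Σ t=0..2: t=0:+1/192 t=1:−1/36 t=2:+1/192 = -5/288
⇒ 3j(4 2 4; 0 0 0)² = 20/693, sgn -1
Racah Σ t=0..1: t=0:+1/96 t=1:−1/240 = 1/160
⇒ 3j(4 2 4; 2 -1 -1)² = 27/1540, sgn -1
4πI² = N·(3j₀)²·(3jₘ)² = 1215/5929
I = +1·√(0.204925/4π) = 0.12770047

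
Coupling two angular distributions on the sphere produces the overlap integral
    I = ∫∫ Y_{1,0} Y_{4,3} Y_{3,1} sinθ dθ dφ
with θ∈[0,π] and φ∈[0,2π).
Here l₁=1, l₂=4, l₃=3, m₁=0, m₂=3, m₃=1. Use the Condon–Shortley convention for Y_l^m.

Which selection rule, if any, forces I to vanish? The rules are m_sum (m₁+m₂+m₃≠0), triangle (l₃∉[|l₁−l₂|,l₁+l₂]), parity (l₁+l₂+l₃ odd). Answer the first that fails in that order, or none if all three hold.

Σmᵢ = 4  ✗
l₃∈[|l₁−l₂|,l₁+l₂]=[3,5], have l₃=3
Σlᵢ = 8 ⇒ even

m_sum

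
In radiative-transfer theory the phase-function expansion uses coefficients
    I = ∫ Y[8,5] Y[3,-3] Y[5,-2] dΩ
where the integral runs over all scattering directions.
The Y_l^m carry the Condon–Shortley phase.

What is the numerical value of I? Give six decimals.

m-sum 0 ✓  L=16 even ✓  5≤5≤11 ✓
Π(2lᵢ+1) = 17×7×11 = 1309
triangle coeff Δ(8,3,5) = 1/136136
Σ_t [3,3]: t=3:−1/518400 = -1/518400
(3j)²=56/2431 [(8 3 5; 0 0 0)], sign=+1
Σ_t [0,0]: t=0:+1/21772800 = 1/21772800
(3j)²=3/238 [(8 3 5; 5 -3 -2)], sign=-1
⇒ 4πI² = 84/221
I = (-1)√(84/221/(4π)) = -0.17391561

-0.173916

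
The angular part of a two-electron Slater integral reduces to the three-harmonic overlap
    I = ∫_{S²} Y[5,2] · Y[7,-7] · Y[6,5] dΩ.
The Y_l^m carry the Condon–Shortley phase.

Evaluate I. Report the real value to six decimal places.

0.175597

Rules hold: Σm=0, L=18 even, 2≤6≤12.
N = 11·15·13 = 2145
Δ = 6!·4!·8!/19! = 1/174594420
Racah Σ t=1..5: t=1:−1/4147200 t=2:+1/207360 t=3:−1/82944 t=4:+1/207360 t=5:−1/4147200 = -1/345600
⇒ 3j(5 7 6; 0 0 0)² = 420/46189, sgn -1
Racah Σ t=0..0: t=0:+1/174182400 = 1/174182400
⇒ 3j(5 7 6; 2 -7 5)² = 77/3876, sgn -1
4πI² = N·(3j₀)²·(3jₘ)² = 40425/104329
I = +1·√(0.387476/4π) = 0.17559719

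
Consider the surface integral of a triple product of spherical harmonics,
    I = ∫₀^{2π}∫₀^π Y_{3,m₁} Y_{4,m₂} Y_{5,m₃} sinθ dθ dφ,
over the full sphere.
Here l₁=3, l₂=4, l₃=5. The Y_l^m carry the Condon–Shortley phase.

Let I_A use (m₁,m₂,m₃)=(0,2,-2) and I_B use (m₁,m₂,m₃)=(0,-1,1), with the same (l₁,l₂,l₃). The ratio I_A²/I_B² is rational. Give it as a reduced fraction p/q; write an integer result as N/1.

14/361

Same 3,4,5: normalisation and zero-m 3j drop out of the ratio.
A: Δ: 2! 4! 6! / 13! → 1/180180; sum: t=0:+1/8640 t=1:−1/480 t=2:+1/576 = -1/4320; 3j²(3 4 5; 0 2 -2) = Δ·Π!·Σ² = 1/2145  (sign +1)
B: Δ: 2! 4! 6! / 13! → 1/180180; sum: t=0:+1/432 t=1:−1/192 t=2:+1/1440 = -19/8640; 3j²(3 4 5; 0 -1 1) = Δ·Π!·Σ² = 361/30030  (sign -1)
I_A²/I_B² = (1/2145)/(361/30030) = 14/361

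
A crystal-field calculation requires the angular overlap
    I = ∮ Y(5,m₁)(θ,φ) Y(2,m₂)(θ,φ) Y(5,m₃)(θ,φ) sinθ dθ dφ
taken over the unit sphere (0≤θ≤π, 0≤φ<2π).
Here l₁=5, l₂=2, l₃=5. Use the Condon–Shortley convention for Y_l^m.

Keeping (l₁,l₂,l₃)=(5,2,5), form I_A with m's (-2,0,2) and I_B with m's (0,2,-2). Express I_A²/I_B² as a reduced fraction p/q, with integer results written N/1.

Shared (l₁,l₂,l₃)=(5,2,5): N and (l;000)² cancel in I_A²/I_B².
A: Δ = 2!·8!·2!/13! = 1/38610; Racah Σ t=0..2: t=0:+1/20160 t=1:−1/1440 t=2:+1/2880 = -1/3360; ⇒ 3j(5 2 5; -2 0 2)² = 6/715, sgn +1
B: Δ = 2!·8!·2!/13! = 1/38610; Racah Σ t=2..2: t=2:+1/2880 = 1/2880; ⇒ 3j(5 2 5; 0 2 -2)² = 14/429, sgn -1
I_A²/I_B² = (6/715)/(14/429) = 9/35

9/35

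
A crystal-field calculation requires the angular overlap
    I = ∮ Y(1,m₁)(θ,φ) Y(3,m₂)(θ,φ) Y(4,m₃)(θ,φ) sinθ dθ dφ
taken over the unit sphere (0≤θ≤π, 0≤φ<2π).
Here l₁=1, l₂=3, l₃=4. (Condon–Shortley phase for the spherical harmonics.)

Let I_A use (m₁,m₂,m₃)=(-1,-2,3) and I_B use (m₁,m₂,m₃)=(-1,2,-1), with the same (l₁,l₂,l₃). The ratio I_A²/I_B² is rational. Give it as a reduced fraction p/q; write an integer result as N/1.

7/1

l's match ⇒ only the (l;m) 3-j factors differ between A and B.
A: triangle coeff Δ(1,3,4) = 1/252; Σ_t [0,0]: t=0:+1/240 = 1/240; (3j)²=1/12 [(1 3 4; -1 -2 3)], sign=-1
B: triangle coeff Δ(1,3,4) = 1/252; Σ_t [0,0]: t=0:+1/240 = 1/240; (3j)²=1/84 [(1 3 4; -1 2 -1)], sign=-1
I_A²/I_B² = (1/12)/(1/84) = 7/1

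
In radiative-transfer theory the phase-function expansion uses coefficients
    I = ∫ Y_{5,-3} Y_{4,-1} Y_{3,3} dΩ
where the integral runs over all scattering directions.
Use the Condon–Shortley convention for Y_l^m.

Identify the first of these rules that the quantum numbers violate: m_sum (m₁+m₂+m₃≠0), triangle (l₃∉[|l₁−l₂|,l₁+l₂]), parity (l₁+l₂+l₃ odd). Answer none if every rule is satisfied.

m_sum

Σmᵢ = -1  ✗
l₃∈[|l₁−l₂|,l₁+l₂]=[1,9], have l₃=3
Σlᵢ = 12 ⇒ even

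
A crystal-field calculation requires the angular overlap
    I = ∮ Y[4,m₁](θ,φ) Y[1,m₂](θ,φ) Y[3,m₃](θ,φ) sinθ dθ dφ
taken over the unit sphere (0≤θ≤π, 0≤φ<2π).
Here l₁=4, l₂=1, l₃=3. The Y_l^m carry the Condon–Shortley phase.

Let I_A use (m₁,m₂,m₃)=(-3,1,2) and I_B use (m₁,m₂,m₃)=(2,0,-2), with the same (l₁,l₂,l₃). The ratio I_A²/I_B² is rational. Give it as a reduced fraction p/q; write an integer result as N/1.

7/4

l's match ⇒ only the (l;m) 3-j factors differ between A and B.
A: triangle coeff Δ(4,1,3) = 1/252; Σ_t [2,2]: t=2:+1/240 = 1/240; (3j)²=1/12 [(4 1 3; -3 1 2)], sign=-1
B: triangle coeff Δ(4,1,3) = 1/252; Σ_t [1,1]: t=1:−1/120 = -1/120; (3j)²=1/21 [(4 1 3; 2 0 -2)], sign=+1
I_A²/I_B² = (1/12)/(1/21) = 7/4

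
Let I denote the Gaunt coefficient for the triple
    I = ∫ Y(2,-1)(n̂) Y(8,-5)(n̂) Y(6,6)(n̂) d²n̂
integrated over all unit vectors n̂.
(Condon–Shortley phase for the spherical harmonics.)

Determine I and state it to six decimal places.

Rules hold: Σm=0, L=16 even, 6≤6≤10.
N = 5·17·13 = 1105
Δ = 4!·0!·12!/17! = 1/30940
Racah Σ t=2..2: t=2:+1/2073600 = 1/2073600
⇒ 3j(2 8 6; 0 0 0)² = 28/1105, sgn +1
Racah Σ t=3..3: t=3:−1/2874009600 = -1/2874009600
⇒ 3j(2 8 6; -1 -5 6)² = 1/2380, sgn -1
4πI² = N·(3j₀)²·(3jₘ)² = 1/85
I = -1·√(0.0117647/4π) = -0.03059748

-0.030597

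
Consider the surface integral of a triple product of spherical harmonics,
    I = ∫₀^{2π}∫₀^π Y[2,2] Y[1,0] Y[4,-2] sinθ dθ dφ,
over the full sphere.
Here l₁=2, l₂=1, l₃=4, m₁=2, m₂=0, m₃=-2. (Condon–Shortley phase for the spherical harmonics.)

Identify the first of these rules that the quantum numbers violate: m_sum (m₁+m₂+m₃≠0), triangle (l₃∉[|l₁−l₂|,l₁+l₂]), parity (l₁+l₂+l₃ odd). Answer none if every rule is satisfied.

m₁+m₂+m₃ = 2 + 0 − 2 = 0  ✓
triangle: |2−1|=1 ≤ l₃=4 ≤ 2+1=3  ✗
parity: l₁+l₂+l₃ = 7 is odd

triangle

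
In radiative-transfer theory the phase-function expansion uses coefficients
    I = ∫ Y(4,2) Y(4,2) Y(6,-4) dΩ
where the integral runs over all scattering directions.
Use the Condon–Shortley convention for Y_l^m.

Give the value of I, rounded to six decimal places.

0.159678

Checks pass: Σm=0; 14 even; l₃=6∈[0,8].
(2·4+1)(2·4+1)(2·6+1) = 1053
Δ: 2! 6! 6! / 15! → 1/1261260
sum: t=0:+1/4608 t=1:−1/1296 t=2:+1/4608 = -7/20736
3j²(4 4 6; 0 0 0) = Δ·Π!·Σ² = 20/1287  (sign -1)
sum: t=0:+1/69120 t=1:−1/14400 t=2:+1/69120 = -7/172800
3j²(4 4 6; 2 2 -4) = Δ·Π!·Σ² = 14/715  (sign -1)
combine: 4πI² = 1053·20/1287·14/715 = 504/1573
take √, sign +1: I = 0.15967833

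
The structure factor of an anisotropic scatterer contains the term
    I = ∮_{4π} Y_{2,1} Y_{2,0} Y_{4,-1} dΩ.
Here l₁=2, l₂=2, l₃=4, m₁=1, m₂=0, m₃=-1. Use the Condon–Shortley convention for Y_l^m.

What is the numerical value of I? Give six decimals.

-0.220728

m-sum 0 ✓  L=8 even ✓  0≤4≤4 ✓
Π(2lᵢ+1) = 5×5×9 = 225
triangle coeff Δ(2,2,4) = 1/630
Σ_t [0,0]: t=0:+1/16 = 1/16
(3j)²=2/35 [(2 2 4; 0 0 0)], sign=+1
Σ_t [0,0]: t=0:+1/24 = 1/24
(3j)²=1/21 [(2 2 4; 1 0 -1)], sign=-1
⇒ 4πI² = 30/49
I = (-1)√(30/49/(4π)) = -0.22072812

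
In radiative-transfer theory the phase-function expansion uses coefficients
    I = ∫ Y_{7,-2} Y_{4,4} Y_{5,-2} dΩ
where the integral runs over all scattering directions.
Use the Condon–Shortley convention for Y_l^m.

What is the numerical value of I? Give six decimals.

-0.110423

Checks pass: Σm=0; 16 even; l₃=5∈[3,11].
(2·7+1)(2·4+1)(2·5+1) = 1485
Δ: 6! 8! 2! / 17! → 1/6126120
sum: t=2:+1/69120 t=3:−1/20736 t=4:+1/69120 = -1/51840
3j²(7 4 5; 0 0 0) = Δ·Π!·Σ² = 280/21879  (sign +1)
sum: t=6:+1/1036800 = 1/1036800
3j²(7 4 5; -2 4 -2) = Δ·Π!·Σ² = 98/12155  (sign -1)
combine: 4πI² = 1485·280/21879·98/12155 = 82320/537251
take √, sign -1: I = -0.11042290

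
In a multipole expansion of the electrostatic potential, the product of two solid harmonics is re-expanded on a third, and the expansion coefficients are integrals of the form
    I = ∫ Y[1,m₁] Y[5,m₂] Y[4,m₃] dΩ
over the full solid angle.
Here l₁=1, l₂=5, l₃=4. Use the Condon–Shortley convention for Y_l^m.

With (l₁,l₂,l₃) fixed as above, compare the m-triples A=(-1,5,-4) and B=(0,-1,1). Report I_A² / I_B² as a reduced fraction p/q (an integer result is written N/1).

15/8

Shared (l₁,l₂,l₃)=(1,5,4): N and (l;000)² cancel in I_A²/I_B².
A: Δ = 2!·0!·8!/11! = 1/495; Racah Σ t=2..2: t=2:+1/80640 = 1/80640; ⇒ 3j(1 5 4; -1 5 -4)² = 1/11, sgn +1
B: Δ = 2!·0!·8!/11! = 1/495; Racah Σ t=1..1: t=1:−1/720 = -1/720; ⇒ 3j(1 5 4; 0 -1 1)² = 8/165, sgn +1
I_A²/I_B² = (1/11)/(8/165) = 15/8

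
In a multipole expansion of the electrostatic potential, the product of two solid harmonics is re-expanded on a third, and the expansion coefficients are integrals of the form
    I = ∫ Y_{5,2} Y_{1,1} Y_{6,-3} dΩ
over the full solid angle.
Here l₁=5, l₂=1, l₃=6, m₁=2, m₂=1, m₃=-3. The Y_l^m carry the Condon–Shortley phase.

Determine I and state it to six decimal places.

-0.245154

m-sum 0 ✓  L=12 even ✓  4≤6≤6 ✓
Π(2lᵢ+1) = 11×3×13 = 429
triangle coeff Δ(5,1,6) = 1/858
Σ_t [0,0]: t=0:+1/14400 = 1/14400
(3j)²=6/143 [(5 1 6; 0 0 0)], sign=+1
Σ_t [0,0]: t=0:+1/60480 = 1/60480
(3j)²=6/143 [(5 1 6; 2 1 -3)], sign=-1
⇒ 4πI² = 108/143
I = (-1)√(108/143/(4π)) = -0.24515397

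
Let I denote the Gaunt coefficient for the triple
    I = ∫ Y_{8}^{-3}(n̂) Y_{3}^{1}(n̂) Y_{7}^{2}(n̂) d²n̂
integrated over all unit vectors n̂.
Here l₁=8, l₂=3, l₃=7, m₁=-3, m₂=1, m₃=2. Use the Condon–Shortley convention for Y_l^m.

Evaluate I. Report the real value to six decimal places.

-0.144372

Checks pass: Σm=0; 18 even; l₃=7∈[5,11].
(2·8+1)(2·3+1)(2·7+1) = 1785
Δ: 4! 12! 2! / 19! → 1/5290740
sum: t=1:−1/7257600 t=2:+1/2073600 t=3:−1/7257600 = 1/4838400
3j²(8 3 7; 0 0 0) = Δ·Π!·Σ² = 252/20995  (sign -1)
sum: t=2:+1/17418240 t=3:−1/5806080 t=4:+1/29030400 = -1/12441600
3j²(8 3 7; -3 1 2) = Δ·Π!·Σ² = 154/12597  (sign +1)
combine: 4πI² = 1785·252/20995·154/12597 = 271656/1037153
take √, sign -1: I = -0.14437211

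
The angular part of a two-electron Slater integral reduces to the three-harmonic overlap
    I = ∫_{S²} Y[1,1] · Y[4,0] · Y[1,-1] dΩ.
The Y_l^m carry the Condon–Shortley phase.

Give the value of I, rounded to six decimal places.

0.000000

triangle: need 3≤l₃≤5, have 1; I=0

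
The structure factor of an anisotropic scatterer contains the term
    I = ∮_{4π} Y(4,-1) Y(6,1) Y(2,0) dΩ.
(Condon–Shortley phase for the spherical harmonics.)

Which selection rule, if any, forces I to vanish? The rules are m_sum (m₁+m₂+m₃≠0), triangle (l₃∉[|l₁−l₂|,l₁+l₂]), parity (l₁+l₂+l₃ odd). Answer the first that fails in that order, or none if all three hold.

m₁+m₂+m₃ = -1 + 1 + 0 = 0  ✓
triangle: |4−6|=2 ≤ l₃=2 ≤ 4+6=10  ✓
parity: l₁+l₂+l₃ = 12 is even  ✓

none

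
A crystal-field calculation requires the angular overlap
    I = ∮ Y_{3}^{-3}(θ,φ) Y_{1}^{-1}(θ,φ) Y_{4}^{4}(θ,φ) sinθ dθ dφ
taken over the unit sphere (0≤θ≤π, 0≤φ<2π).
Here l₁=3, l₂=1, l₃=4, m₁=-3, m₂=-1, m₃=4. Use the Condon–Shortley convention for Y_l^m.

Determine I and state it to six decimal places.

m-sum 0 ✓  L=8 even ✓  2≤4≤4 ✓
Π(2lᵢ+1) = 7×3×9 = 189
triangle coeff Δ(3,1,4) = 1/252
Σ_t [0,0]: t=0:+1/36 = 1/36
(3j)²=4/63 [(3 1 4; 0 0 0)], sign=+1
Σ_t [0,0]: t=0:+1/1440 = 1/1440
(3j)²=1/9 [(3 1 4; -3 -1 4)], sign=+1
⇒ 4πI² = 4/3
I = (+1)√(4/3/(4π)) = 0.32573501

0.325735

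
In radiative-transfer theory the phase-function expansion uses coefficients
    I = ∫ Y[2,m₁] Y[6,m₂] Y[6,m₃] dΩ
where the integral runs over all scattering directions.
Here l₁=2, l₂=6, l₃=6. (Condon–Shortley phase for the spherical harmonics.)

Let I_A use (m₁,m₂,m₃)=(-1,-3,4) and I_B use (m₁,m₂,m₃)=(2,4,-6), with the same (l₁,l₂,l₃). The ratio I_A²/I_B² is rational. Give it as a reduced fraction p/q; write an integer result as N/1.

Shared (l₁,l₂,l₃)=(2,6,6): N and (l;000)² cancel in I_A²/I_B².
A: Δ = 2!·2!·10!/15! = 1/90090; Racah Σ t=1..2: t=1:−1/161280 t=2:+1/725760 = -1/207360; ⇒ 3j(2 6 6; -1 -3 4)² = 7/286, sgn -1
B: Δ = 2!·2!·10!/15! = 1/90090; Racah Σ t=0..0: t=0:+1/14515200 = 1/14515200; ⇒ 3j(2 6 6; 2 4 -6)² = 2/455, sgn +1
I_A²/I_B² = (7/286)/(2/455) = 245/44

245/44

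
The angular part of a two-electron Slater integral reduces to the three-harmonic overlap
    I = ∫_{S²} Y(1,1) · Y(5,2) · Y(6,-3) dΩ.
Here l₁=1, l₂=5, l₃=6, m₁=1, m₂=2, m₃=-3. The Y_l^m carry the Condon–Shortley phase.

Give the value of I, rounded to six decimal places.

m-sum 0 ✓  L=12 even ✓  4≤6≤6 ✓
Π(2lᵢ+1) = 3×11×13 = 429
triangle coeff Δ(1,5,6) = 1/858
Σ_t [0,0]: t=0:+1/14400 = 1/14400
(3j)²=6/143 [(1 5 6; 0 0 0)], sign=+1
Σ_t [0,0]: t=0:+1/60480 = 1/60480
(3j)²=6/143 [(1 5 6; 1 2 -3)], sign=-1
⇒ 4πI² = 108/143
I = (-1)√(108/143/(4π)) = -0.24515397

-0.245154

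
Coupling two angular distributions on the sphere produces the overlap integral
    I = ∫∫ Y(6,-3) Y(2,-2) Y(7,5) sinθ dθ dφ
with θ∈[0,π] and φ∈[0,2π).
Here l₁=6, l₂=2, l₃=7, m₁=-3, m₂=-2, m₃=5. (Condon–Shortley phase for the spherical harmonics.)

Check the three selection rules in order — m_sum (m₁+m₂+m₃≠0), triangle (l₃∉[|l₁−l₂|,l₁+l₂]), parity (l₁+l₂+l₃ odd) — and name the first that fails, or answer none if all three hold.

m₁+m₂+m₃ = -3 − 2 + 5 = 0  ✓
triangle: |6−2|=4 ≤ l₃=7 ≤ 6+2=8  ✓
parity: l₁+l₂+l₃ = 15 is odd  ✗

parity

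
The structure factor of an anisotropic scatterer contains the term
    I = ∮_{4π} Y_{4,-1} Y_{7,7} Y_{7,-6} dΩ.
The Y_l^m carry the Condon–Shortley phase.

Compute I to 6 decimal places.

Rules hold: Σm=0, L=18 even, 3≤7≤11.
N = 9·15·15 = 2025
Δ = 4!·4!·10!/19! = 1/58198140
Racah Σ t=0..4: t=0:+1/17418240 t=1:−1/622080 t=2:+1/230400 t=3:−1/622080 t=4:+1/17418240 = 1/806400
⇒ 3j(4 7 7; 0 0 0)² = 2268/230945, sgn -1
Racah Σ t=4..4: t=4:+1/522547200 = 1/522547200
⇒ 3j(4 7 7; -1 7 -6)² = 143/5814, sgn -1
4πI² = N·(3j₀)²·(3jₘ)² = 51030/104329
I = +1·√(0.489126/4π) = 0.19729012

0.197290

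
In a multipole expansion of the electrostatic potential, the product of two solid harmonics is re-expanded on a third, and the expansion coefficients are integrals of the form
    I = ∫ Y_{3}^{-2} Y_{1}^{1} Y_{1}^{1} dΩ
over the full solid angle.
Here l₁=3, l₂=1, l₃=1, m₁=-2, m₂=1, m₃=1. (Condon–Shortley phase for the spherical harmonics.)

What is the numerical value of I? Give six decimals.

0.000000

triangle: need 2≤l₃≤4, have 1; I=0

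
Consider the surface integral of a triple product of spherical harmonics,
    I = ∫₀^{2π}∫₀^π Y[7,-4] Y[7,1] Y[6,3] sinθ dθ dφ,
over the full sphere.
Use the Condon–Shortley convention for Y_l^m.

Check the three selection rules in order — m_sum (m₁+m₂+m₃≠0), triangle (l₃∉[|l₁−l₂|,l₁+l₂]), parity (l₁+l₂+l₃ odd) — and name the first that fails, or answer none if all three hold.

m₁+m₂+m₃ = -4 + 1 + 3 = 0  ✓
triangle: |7−7|=0 ≤ l₃=6 ≤ 7+7=14  ✓
parity: l₁+l₂+l₃ = 20 is even  ✓

none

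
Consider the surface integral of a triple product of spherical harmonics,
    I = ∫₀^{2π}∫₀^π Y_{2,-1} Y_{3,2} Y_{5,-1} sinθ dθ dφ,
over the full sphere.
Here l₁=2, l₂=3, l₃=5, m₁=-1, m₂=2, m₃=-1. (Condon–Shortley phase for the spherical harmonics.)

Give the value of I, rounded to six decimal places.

-0.117387

m-sum 0 ✓  L=10 even ✓  1≤5≤5 ✓
Π(2lᵢ+1) = 5×7×11 = 385
triangle coeff Δ(2,3,5) = 1/2310
Σ_t [0,0]: t=0:+1/144 = 1/144
(3j)²=10/231 [(2 3 5; 0 0 0)], sign=-1
Σ_t [0,0]: t=0:+1/720 = 1/720
(3j)²=4/385 [(2 3 5; -1 2 -1)], sign=+1
⇒ 4πI² = 40/231
I = (-1)√(40/231/(4π)) = -0.11738675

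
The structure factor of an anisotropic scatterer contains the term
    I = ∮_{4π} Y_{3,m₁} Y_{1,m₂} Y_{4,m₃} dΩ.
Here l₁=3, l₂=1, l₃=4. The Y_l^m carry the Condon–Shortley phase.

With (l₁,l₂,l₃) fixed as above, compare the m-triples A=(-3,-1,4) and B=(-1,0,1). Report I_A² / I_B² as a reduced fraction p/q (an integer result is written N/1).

Same 3,1,4: normalisation and zero-m 3j drop out of the ratio.
A: Δ: 0! 6! 2! / 9! → 1/252; sum: t=0:+1/1440 = 1/1440; 3j²(3 1 4; -3 -1 4) = Δ·Π!·Σ² = 1/9  (sign +1)
B: Δ: 0! 6! 2! / 9! → 1/252; sum: t=0:+1/48 = 1/48; 3j²(3 1 4; -1 0 1) = Δ·Π!·Σ² = 5/84  (sign -1)
I_A²/I_B² = (1/9)/(5/84) = 28/15

28/15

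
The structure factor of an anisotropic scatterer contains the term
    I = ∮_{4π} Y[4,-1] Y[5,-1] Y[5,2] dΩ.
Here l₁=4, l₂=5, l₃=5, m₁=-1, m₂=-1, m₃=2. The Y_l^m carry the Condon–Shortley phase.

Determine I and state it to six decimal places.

Rules hold: Σm=0, L=14 even, 1≤5≤9.
N = 9·11·11 = 1089
Δ = 4!·4!·6!/15! = 1/3153150
Racah Σ t=0..4: t=0:+1/69120 t=1:−1/1728 t=2:+1/576 t=3:−1/1728 t=4:+1/69120 = 7/11520
⇒ 3j(4 5 5; 0 0 0)² = 2/143, sgn -1
Racah Σ t=1..4: t=1:−1/5184 t=2:+1/1152 t=3:−1/2880 t=4:+1/103680 = 7/20736
⇒ 3j(4 5 5; -1 -1 2)² = 35/2574, sgn -1
4πI² = N·(3j₀)²·(3jₘ)² = 35/169
I = +1·√(0.207101/4π) = 0.12837656

0.128377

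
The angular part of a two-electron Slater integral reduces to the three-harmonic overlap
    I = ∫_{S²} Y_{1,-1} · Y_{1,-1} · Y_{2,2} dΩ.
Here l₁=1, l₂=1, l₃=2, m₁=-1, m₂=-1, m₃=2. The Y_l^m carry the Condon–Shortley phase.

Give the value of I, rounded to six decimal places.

0.309019

Checks pass: Σm=0; 4 even; l₃=2∈[0,2].
(2·1+1)(2·1+1)(2·2+1) = 45
Δ: 0! 2! 2! / 5! → 1/30
sum: t=0:+1/1 = 1/1
3j²(1 1 2; 0 0 0) = Δ·Π!·Σ² = 2/15  (sign +1)
sum: t=0:+1/4 = 1/4
3j²(1 1 2; -1 -1 2) = Δ·Π!·Σ² = 1/5  (sign +1)
combine: 4πI² = 45·2/15·1/5 = 6/5
take √, sign +1: I = 0.30901936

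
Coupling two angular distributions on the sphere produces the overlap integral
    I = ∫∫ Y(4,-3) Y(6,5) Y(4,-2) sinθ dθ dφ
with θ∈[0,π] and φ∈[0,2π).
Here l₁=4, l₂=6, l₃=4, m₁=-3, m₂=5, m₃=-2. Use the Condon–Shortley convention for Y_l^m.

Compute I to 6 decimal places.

-0.100084

Rules hold: Σm=0, L=14 even, 2≤4≤10.
N = 9·13·9 = 1053
Δ = 6!·2!·6!/15! = 1/1261260
Racah Σ t=2..4: t=2:+1/4608 t=3:−1/1296 t=4:+1/4608 = -7/20736
⇒ 3j(4 6 4; 0 0 0)² = 20/1287, sgn -1
Racah Σ t=5..6: t=5:−1/172800 t=6:+1/86400 = 1/172800
⇒ 3j(4 6 4; -3 5 -2)² = 1/130, sgn +1
4πI² = N·(3j₀)²·(3jₘ)² = 18/143
I = -1·√(0.125874/4π) = -0.10008369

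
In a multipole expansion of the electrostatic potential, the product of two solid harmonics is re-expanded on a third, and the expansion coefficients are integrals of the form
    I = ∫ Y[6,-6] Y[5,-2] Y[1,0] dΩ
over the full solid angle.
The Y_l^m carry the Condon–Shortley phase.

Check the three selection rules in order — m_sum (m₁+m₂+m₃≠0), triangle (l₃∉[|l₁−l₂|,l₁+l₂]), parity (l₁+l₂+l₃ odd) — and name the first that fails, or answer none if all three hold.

Σmᵢ = -8  ✗
l₃∈[|l₁−l₂|,l₁+l₂]=[1,11], have l₃=1
Σlᵢ = 12 ⇒ even

m_sum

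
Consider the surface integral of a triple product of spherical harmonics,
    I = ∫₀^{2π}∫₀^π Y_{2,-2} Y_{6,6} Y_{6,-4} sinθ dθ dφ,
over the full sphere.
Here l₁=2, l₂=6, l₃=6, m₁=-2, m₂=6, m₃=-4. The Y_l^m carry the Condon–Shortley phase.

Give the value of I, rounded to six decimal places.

m-sum 0 ✓  L=14 even ✓  4≤6≤8 ✓
Π(2lᵢ+1) = 5×13×13 = 845
triangle coeff Δ(2,6,6) = 1/90090
Σ_t [0,2]: t=0:+1/69120 t=1:−1/14400 t=2:+1/69120 = -7/172800
(3j)²=14/715 [(2 6 6; 0 0 0)], sign=-1
Σ_t [2,2]: t=2:+1/14515200 = 1/14515200
(3j)²=2/455 [(2 6 6; -2 6 -4)], sign=+1
⇒ 4πI² = 4/55
I = (-1)√(4/55/(4π)) = -0.07607531

-0.076075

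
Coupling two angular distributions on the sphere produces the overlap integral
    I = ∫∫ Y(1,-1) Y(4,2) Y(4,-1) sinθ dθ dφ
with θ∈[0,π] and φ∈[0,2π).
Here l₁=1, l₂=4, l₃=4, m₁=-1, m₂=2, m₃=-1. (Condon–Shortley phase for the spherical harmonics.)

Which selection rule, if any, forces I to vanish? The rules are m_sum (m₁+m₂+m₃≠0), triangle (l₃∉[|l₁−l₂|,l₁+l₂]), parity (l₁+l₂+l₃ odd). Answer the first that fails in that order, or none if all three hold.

parity

m₁+m₂+m₃ = -1 + 2 − 1 = 0  ✓
triangle: |1−4|=3 ≤ l₃=4 ≤ 1+4=5  ✓
parity: l₁+l₂+l₃ = 9 is odd  ✗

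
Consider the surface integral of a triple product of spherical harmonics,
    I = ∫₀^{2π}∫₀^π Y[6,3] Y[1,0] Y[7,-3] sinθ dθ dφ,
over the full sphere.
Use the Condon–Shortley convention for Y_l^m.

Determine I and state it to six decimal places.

-0.221293

m-sum 0 ✓  L=14 even ✓  5≤7≤7 ✓
Π(2lᵢ+1) = 13×3×15 = 585
triangle coeff Δ(6,1,7) = 1/1365
Σ_t [0,0]: t=0:+1/518400 = 1/518400
(3j)²=7/195 [(6 1 7; 0 0 0)], sign=-1
Σ_t [0,0]: t=0:+1/2177280 = 1/2177280
(3j)²=8/273 [(6 1 7; 3 0 -3)], sign=+1
⇒ 4πI² = 8/13
I = (-1)√(8/13/(4π)) = -0.22129336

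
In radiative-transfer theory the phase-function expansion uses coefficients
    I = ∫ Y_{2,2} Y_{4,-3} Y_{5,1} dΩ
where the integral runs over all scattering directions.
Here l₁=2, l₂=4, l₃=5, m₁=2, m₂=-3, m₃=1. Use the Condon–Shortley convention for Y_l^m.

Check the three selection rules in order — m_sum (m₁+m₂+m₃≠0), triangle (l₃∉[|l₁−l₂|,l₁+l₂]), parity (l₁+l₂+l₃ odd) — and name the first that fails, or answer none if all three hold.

m₁+m₂+m₃ = 2 − 3 + 1 = 0  ✓
triangle: |2−4|=2 ≤ l₃=5 ≤ 2+4=6  ✓
parity: l₁+l₂+l₃ = 11 is odd  ✗

parity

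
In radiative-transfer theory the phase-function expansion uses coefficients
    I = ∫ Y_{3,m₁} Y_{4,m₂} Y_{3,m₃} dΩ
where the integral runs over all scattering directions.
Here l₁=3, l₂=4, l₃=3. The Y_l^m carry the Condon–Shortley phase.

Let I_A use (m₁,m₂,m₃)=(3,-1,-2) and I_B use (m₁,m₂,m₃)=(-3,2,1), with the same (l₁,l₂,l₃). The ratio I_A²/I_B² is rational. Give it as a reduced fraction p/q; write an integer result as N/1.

5/9

Shared (l₁,l₂,l₃)=(3,4,3): N and (l;000)² cancel in I_A²/I_B².
A: Δ = 4!·2!·4!/11! = 1/34650; Racah Σ t=0..0: t=0:+1/288 = 1/288; ⇒ 3j(3 4 3; 3 -1 -2)² = 5/231, sgn -1
B: Δ = 4!·2!·4!/11! = 1/34650; Racah Σ t=4..4: t=4:+1/192 = 1/192; ⇒ 3j(3 4 3; -3 2 1)² = 3/77, sgn +1
I_A²/I_B² = (5/231)/(3/77) = 5/9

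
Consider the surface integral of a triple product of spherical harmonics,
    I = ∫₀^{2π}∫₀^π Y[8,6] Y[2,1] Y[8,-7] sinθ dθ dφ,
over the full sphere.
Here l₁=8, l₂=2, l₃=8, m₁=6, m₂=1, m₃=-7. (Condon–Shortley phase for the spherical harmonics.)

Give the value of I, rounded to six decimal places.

-0.193012

Rules hold: Σm=0, L=18 even, 6≤8≤10.
N = 17·5·17 = 1445
Δ = 2!·14!·2!/19! = 1/348840
Racah Σ t=0..2: t=0:+1/116121600 t=1:−1/25401600 t=2:+1/116121600 = -1/45158400
⇒ 3j(8 2 8; 0 0 0)² = 24/1615, sgn -1
Racah Σ t=1..2: t=1:−1/12454041600 t=2:+1/174356582400 = -1/13412044800
⇒ 3j(8 2 8; 6 1 -7)² = 169/7752, sgn +1
4πI² = N·(3j₀)²·(3jₘ)² = 169/361
I = -1·√(0.468144/4π) = -0.19301223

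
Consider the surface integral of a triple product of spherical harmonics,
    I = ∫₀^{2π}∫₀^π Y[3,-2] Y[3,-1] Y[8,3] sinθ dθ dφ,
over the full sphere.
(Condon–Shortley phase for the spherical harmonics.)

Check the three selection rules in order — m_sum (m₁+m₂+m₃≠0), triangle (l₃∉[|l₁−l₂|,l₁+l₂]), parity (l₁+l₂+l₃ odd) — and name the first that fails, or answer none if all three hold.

azimuthal sum: -2 − 1 + 3 = 0  ✓
0 ≤ 8 ≤ 6 (triangle on l)  ✗
L = 3 + 3 + 8 = 14 (even)

triangle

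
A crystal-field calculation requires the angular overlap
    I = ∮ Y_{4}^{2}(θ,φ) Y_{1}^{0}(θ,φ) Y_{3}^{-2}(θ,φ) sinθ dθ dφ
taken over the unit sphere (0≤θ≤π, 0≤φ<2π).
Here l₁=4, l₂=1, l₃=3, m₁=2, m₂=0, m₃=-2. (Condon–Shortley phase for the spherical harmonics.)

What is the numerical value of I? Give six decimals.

0.213244

Rules hold: Σm=0, L=8 even, 3≤3≤5.
N = 9·3·7 = 189
Δ = 2!·6!·0!/9! = 1/252
Racah Σ t=1..1: t=1:−1/36 = -1/36
⇒ 3j(4 1 3; 0 0 0)² = 4/63, sgn +1
Racah Σ t=1..1: t=1:−1/120 = -1/120
⇒ 3j(4 1 3; 2 0 -2)² = 1/21, sgn +1
4πI² = N·(3j₀)²·(3jₘ)² = 4/7
I = +1·√(0.571429/4π) = 0.21324362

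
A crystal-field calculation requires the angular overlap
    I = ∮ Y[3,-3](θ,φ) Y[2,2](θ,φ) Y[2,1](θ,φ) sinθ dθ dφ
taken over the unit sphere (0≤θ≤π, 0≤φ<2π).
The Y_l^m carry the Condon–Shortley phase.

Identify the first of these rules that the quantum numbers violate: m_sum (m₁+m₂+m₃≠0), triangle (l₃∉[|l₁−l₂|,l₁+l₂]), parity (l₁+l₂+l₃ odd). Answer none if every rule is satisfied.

azimuthal sum: -3 + 2 + 1 = 0  ✓
1 ≤ 2 ≤ 5 (triangle on l)  ✓
L = 3 + 2 + 2 = 7 (odd)  ✗

parity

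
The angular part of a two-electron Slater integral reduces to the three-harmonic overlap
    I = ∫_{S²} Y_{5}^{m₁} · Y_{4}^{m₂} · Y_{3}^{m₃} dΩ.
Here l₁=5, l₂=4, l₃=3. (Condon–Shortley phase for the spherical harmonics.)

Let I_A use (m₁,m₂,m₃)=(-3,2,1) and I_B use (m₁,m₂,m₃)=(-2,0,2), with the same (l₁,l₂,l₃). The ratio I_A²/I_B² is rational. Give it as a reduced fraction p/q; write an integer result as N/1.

Same 5,4,3: normalisation and zero-m 3j drop out of the ratio.
A: Δ: 6! 4! 2! / 13! → 1/180180; sum: t=4:+1/2304 t=5:−1/720 t=6:+1/5760 = -1/1280; 3j²(5 4 3; -3 2 1) = Δ·Π!·Σ² = 27/1430  (sign -1)
B: Δ: 6! 4! 2! / 13! → 1/180180; sum: t=3:−1/864 t=4:+1/576 = 1/1728; 3j²(5 4 3; -2 0 2) = Δ·Π!·Σ² = 5/1287  (sign -1)
I_A²/I_B² = (27/1430)/(5/1287) = 243/50

243/50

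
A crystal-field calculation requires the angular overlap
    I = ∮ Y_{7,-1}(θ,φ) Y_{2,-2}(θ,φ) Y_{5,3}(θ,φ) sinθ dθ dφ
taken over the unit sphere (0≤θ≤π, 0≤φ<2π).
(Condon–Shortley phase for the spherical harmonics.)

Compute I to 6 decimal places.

Rules hold: Σm=0, L=14 even, 5≤5≤9.
N = 15·5·11 = 825
Δ = 4!·10!·0!/15! = 1/15015
Racah Σ t=2..2: t=2:+1/57600 = 1/57600
⇒ 3j(7 2 5; 0 0 0)² = 21/715, sgn -1
Racah Σ t=0..0: t=0:+1/1935360 = 1/1935360
⇒ 3j(7 2 5; -1 -2 3)² = 1/1001, sgn +1
4πI² = N·(3j₀)²·(3jₘ)² = 45/1859
I = -1·√(0.0242066/4π) = -0.04388960

-0.043890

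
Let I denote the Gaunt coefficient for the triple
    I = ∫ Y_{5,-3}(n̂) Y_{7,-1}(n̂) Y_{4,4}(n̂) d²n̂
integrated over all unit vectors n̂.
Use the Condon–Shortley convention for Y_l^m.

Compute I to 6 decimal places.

Rules hold: Σm=0, L=16 even, 2≤4≤12.
N = 11·15·9 = 1485
Δ = 8!·2!·6!/17! = 1/6126120
Racah Σ t=3..5: t=3:−1/69120 t=4:+1/20736 t=5:−1/69120 = 1/51840
⇒ 3j(5 7 4; 0 0 0)² = 280/21879, sgn +1
Racah Σ t=6..6: t=6:+1/2073600 = 1/2073600
⇒ 3j(5 7 4; -3 -1 4)² = 392/109395, sgn +1
4πI² = N·(3j₀)²·(3jₘ)² = 109760/1611753
I = +1·√(0.0680998/4π) = 0.07361526

0.073615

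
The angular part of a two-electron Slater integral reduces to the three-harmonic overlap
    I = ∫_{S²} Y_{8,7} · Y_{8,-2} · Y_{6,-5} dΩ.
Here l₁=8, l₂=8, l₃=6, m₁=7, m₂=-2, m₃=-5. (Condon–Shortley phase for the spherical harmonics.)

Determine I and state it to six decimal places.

-0.123243

Checks pass: Σm=0; 22 even; l₃=6∈[0,16].
(2·8+1)(2·8+1)(2·6+1) = 3757
Δ: 10! 6! 6! / 23! → 1/13742520792
sum: t=2:+1/41803776000 t=3:−1/435456000 t=4:+1/39813120 t=5:−1/18662400 t=6:+1/39813120 t=7:−1/435456000 t=8:+1/41803776000 = -11/1393459200
3j²(8 8 6; 0 0 0) = Δ·Π!·Σ² = 600/96577  (sign -1)
sum: t=0:+1/313528320000 t=1:−1/31352832000 = -1/34836480000
3j²(8 8 6; 7 -2 -5) = Δ·Π!·Σ² = 243/29716  (sign +1)
combine: 4πI² = 3757·600/96577·243/29716 = 36450/190969
take √, sign -1: I = -0.12324304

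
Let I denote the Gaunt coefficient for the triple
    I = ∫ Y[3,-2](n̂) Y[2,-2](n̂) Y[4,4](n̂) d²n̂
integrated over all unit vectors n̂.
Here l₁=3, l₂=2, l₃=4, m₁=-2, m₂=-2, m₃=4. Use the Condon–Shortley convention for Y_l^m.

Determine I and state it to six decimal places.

L=9 odd ⇒ parity kills the (l;000) factor ⇒ I = 0

0.000000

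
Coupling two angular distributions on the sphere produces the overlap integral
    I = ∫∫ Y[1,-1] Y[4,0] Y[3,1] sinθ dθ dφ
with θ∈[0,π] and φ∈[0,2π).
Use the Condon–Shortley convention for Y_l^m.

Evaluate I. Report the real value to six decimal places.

0.150786

Rules hold: Σm=0, L=8 even, 3≤3≤5.
N = 3·9·7 = 189
Δ = 2!·0!·6!/9! = 1/252
Racah Σ t=1..1: t=1:−1/36 = -1/36
⇒ 3j(1 4 3; 0 0 0)² = 4/63, sgn +1
Racah Σ t=2..2: t=2:+1/96 = 1/96
⇒ 3j(1 4 3; -1 0 1)² = 1/42, sgn +1
4πI² = N·(3j₀)²·(3jₘ)² = 2/7
I = +1·√(0.285714/4π) = 0.15078601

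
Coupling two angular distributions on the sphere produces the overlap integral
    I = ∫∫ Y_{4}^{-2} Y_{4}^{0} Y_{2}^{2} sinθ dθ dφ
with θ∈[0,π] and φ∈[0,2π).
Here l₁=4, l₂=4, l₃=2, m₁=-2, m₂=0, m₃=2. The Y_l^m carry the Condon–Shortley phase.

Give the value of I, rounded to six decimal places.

m-sum 0 ✓  L=10 even ✓  0≤2≤8 ✓
Π(2lᵢ+1) = 9×9×5 = 405
triangle coeff Δ(4,4,2) = 1/13860
Σ_t [2,4]: t=2:+1/192 t=3:−1/36 t=4:+1/192 = -5/288
(3j)²=20/693 [(4 4 2; 0 0 0)], sign=-1
Σ_t [4,4]: t=4:+1/192 = 1/192
(3j)²=3/77 [(4 4 2; -2 0 2)], sign=+1
⇒ 4πI² = 2700/5929
I = (-1)√(2700/5929/(4π)) = -0.19036462

-0.190365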